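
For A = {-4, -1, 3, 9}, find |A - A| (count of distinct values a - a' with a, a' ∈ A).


A - A = {a - a' : a, a' ∈ A}; |A| = 4.
Bounds: 2|A|-1 ≤ |A - A| ≤ |A|² - |A| + 1, i.e. 7 ≤ |A - A| ≤ 13.
Note: 0 ∈ A - A always (from a - a). The set is symmetric: if d ∈ A - A then -d ∈ A - A.
Enumerate nonzero differences d = a - a' with a > a' (then include -d):
Positive differences: {3, 4, 6, 7, 10, 13}
Full difference set: {0} ∪ (positive diffs) ∪ (negative diffs).
|A - A| = 1 + 2·6 = 13 (matches direct enumeration: 13).

|A - A| = 13


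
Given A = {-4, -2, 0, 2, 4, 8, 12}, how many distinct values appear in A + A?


A + A = {a + a' : a, a' ∈ A}; |A| = 7.
General bounds: 2|A| - 1 ≤ |A + A| ≤ |A|(|A|+1)/2, i.e. 13 ≤ |A + A| ≤ 28.
Lower bound 2|A|-1 is attained iff A is an arithmetic progression.
Enumerate sums a + a' for a ≤ a' (symmetric, so this suffices):
a = -4: -4+-4=-8, -4+-2=-6, -4+0=-4, -4+2=-2, -4+4=0, -4+8=4, -4+12=8
a = -2: -2+-2=-4, -2+0=-2, -2+2=0, -2+4=2, -2+8=6, -2+12=10
a = 0: 0+0=0, 0+2=2, 0+4=4, 0+8=8, 0+12=12
a = 2: 2+2=4, 2+4=6, 2+8=10, 2+12=14
a = 4: 4+4=8, 4+8=12, 4+12=16
a = 8: 8+8=16, 8+12=20
a = 12: 12+12=24
Distinct sums: {-8, -6, -4, -2, 0, 2, 4, 6, 8, 10, 12, 14, 16, 20, 24}
|A + A| = 15

|A + A| = 15


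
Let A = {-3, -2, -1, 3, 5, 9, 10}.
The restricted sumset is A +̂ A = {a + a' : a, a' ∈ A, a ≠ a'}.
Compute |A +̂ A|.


Restricted sumset: A +̂ A = {a + a' : a ∈ A, a' ∈ A, a ≠ a'}.
Equivalently, take A + A and drop any sum 2a that is achievable ONLY as a + a for a ∈ A (i.e. sums representable only with equal summands).
Enumerate pairs (a, a') with a < a' (symmetric, so each unordered pair gives one sum; this covers all a ≠ a'):
  -3 + -2 = -5
  -3 + -1 = -4
  -3 + 3 = 0
  -3 + 5 = 2
  -3 + 9 = 6
  -3 + 10 = 7
  -2 + -1 = -3
  -2 + 3 = 1
  -2 + 5 = 3
  -2 + 9 = 7
  -2 + 10 = 8
  -1 + 3 = 2
  -1 + 5 = 4
  -1 + 9 = 8
  -1 + 10 = 9
  3 + 5 = 8
  3 + 9 = 12
  3 + 10 = 13
  5 + 9 = 14
  5 + 10 = 15
  9 + 10 = 19
Collected distinct sums: {-5, -4, -3, 0, 1, 2, 3, 4, 6, 7, 8, 9, 12, 13, 14, 15, 19}
|A +̂ A| = 17
(Reference bound: |A +̂ A| ≥ 2|A| - 3 for |A| ≥ 2, with |A| = 7 giving ≥ 11.)

|A +̂ A| = 17


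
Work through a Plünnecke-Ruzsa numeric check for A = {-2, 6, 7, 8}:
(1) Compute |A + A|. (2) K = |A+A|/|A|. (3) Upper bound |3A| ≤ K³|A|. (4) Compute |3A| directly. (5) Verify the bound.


|A| = 4.
Step 1: Compute A + A by enumerating all 16 pairs.
A + A = {-4, 4, 5, 6, 12, 13, 14, 15, 16}, so |A + A| = 9.
Step 2: Doubling constant K = |A + A|/|A| = 9/4 = 9/4 ≈ 2.2500.
Step 3: Plünnecke-Ruzsa gives |3A| ≤ K³·|A| = (2.2500)³ · 4 ≈ 45.5625.
Step 4: Compute 3A = A + A + A directly by enumerating all triples (a,b,c) ∈ A³; |3A| = 16.
Step 5: Check 16 ≤ 45.5625? Yes ✓.

K = 9/4, Plünnecke-Ruzsa bound K³|A| ≈ 45.5625, |3A| = 16, inequality holds.


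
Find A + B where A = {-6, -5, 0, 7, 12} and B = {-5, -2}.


A + B = {a + b : a ∈ A, b ∈ B}.
Enumerate all |A|·|B| = 5·2 = 10 pairs (a, b) and collect distinct sums.
a = -6: -6+-5=-11, -6+-2=-8
a = -5: -5+-5=-10, -5+-2=-7
a = 0: 0+-5=-5, 0+-2=-2
a = 7: 7+-5=2, 7+-2=5
a = 12: 12+-5=7, 12+-2=10
Collecting distinct sums: A + B = {-11, -10, -8, -7, -5, -2, 2, 5, 7, 10}
|A + B| = 10

A + B = {-11, -10, -8, -7, -5, -2, 2, 5, 7, 10}


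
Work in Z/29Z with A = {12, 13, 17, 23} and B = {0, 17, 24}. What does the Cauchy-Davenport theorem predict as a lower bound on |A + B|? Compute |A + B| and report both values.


Cauchy-Davenport: |A + B| ≥ min(p, |A| + |B| - 1) for A, B nonempty in Z/pZ.
|A| = 4, |B| = 3, p = 29.
CD lower bound = min(29, 4 + 3 - 1) = min(29, 6) = 6.
Compute A + B mod 29 directly:
a = 12: 12+0=12, 12+17=0, 12+24=7
a = 13: 13+0=13, 13+17=1, 13+24=8
a = 17: 17+0=17, 17+17=5, 17+24=12
a = 23: 23+0=23, 23+17=11, 23+24=18
A + B = {0, 1, 5, 7, 8, 11, 12, 13, 17, 18, 23}, so |A + B| = 11.
Verify: 11 ≥ 6? Yes ✓.

CD lower bound = 6, actual |A + B| = 11.


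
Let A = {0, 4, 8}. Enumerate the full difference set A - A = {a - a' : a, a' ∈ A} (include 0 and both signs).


A - A = {a - a' : a, a' ∈ A}.
Compute a - a' for each ordered pair (a, a'):
a = 0: 0-0=0, 0-4=-4, 0-8=-8
a = 4: 4-0=4, 4-4=0, 4-8=-4
a = 8: 8-0=8, 8-4=4, 8-8=0
Collecting distinct values (and noting 0 appears from a-a):
A - A = {-8, -4, 0, 4, 8}
|A - A| = 5

A - A = {-8, -4, 0, 4, 8}


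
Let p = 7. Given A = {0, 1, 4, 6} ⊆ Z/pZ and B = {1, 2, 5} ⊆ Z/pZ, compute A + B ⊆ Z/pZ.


Work in Z/7Z: reduce every sum a + b modulo 7.
Enumerate all 12 pairs:
a = 0: 0+1=1, 0+2=2, 0+5=5
a = 1: 1+1=2, 1+2=3, 1+5=6
a = 4: 4+1=5, 4+2=6, 4+5=2
a = 6: 6+1=0, 6+2=1, 6+5=4
Distinct residues collected: {0, 1, 2, 3, 4, 5, 6}
|A + B| = 7 (out of 7 total residues).

A + B = {0, 1, 2, 3, 4, 5, 6}


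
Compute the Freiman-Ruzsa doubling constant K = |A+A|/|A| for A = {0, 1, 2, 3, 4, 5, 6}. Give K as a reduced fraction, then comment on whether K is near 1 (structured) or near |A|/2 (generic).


|A| = 7.
Compute A + A by enumerating all 49 pairs.
A + A = {0, 1, 2, 3, 4, 5, 6, 7, 8, 9, 10, 11, 12}, so |A + A| = 13.
K = |A + A| / |A| = 13/7 (already in lowest terms) ≈ 1.8571.
Reference: AP of size 7 gives K = 13/7 ≈ 1.8571; a fully generic set of size 7 gives K ≈ 4.0000.

|A| = 7, |A + A| = 13, K = 13/7.


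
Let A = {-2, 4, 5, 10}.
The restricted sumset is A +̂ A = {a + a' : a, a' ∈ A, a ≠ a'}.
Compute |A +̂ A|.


Restricted sumset: A +̂ A = {a + a' : a ∈ A, a' ∈ A, a ≠ a'}.
Equivalently, take A + A and drop any sum 2a that is achievable ONLY as a + a for a ∈ A (i.e. sums representable only with equal summands).
Enumerate pairs (a, a') with a < a' (symmetric, so each unordered pair gives one sum; this covers all a ≠ a'):
  -2 + 4 = 2
  -2 + 5 = 3
  -2 + 10 = 8
  4 + 5 = 9
  4 + 10 = 14
  5 + 10 = 15
Collected distinct sums: {2, 3, 8, 9, 14, 15}
|A +̂ A| = 6
(Reference bound: |A +̂ A| ≥ 2|A| - 3 for |A| ≥ 2, with |A| = 4 giving ≥ 5.)

|A +̂ A| = 6


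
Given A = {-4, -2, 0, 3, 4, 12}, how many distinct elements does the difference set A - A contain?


A - A = {a - a' : a, a' ∈ A}; |A| = 6.
Bounds: 2|A|-1 ≤ |A - A| ≤ |A|² - |A| + 1, i.e. 11 ≤ |A - A| ≤ 31.
Note: 0 ∈ A - A always (from a - a). The set is symmetric: if d ∈ A - A then -d ∈ A - A.
Enumerate nonzero differences d = a - a' with a > a' (then include -d):
Positive differences: {1, 2, 3, 4, 5, 6, 7, 8, 9, 12, 14, 16}
Full difference set: {0} ∪ (positive diffs) ∪ (negative diffs).
|A - A| = 1 + 2·12 = 25 (matches direct enumeration: 25).

|A - A| = 25


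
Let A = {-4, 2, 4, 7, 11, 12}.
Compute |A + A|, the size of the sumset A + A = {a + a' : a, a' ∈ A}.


A + A = {a + a' : a, a' ∈ A}; |A| = 6.
General bounds: 2|A| - 1 ≤ |A + A| ≤ |A|(|A|+1)/2, i.e. 11 ≤ |A + A| ≤ 21.
Lower bound 2|A|-1 is attained iff A is an arithmetic progression.
Enumerate sums a + a' for a ≤ a' (symmetric, so this suffices):
a = -4: -4+-4=-8, -4+2=-2, -4+4=0, -4+7=3, -4+11=7, -4+12=8
a = 2: 2+2=4, 2+4=6, 2+7=9, 2+11=13, 2+12=14
a = 4: 4+4=8, 4+7=11, 4+11=15, 4+12=16
a = 7: 7+7=14, 7+11=18, 7+12=19
a = 11: 11+11=22, 11+12=23
a = 12: 12+12=24
Distinct sums: {-8, -2, 0, 3, 4, 6, 7, 8, 9, 11, 13, 14, 15, 16, 18, 19, 22, 23, 24}
|A + A| = 19

|A + A| = 19


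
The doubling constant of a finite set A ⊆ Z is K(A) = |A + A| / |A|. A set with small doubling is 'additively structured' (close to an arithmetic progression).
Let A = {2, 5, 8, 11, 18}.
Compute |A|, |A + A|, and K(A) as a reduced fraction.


|A| = 5.
Compute A + A by enumerating all 25 pairs.
A + A = {4, 7, 10, 13, 16, 19, 20, 22, 23, 26, 29, 36}, so |A + A| = 12.
K = |A + A| / |A| = 12/5 (already in lowest terms) ≈ 2.4000.
Reference: AP of size 5 gives K = 9/5 ≈ 1.8000; a fully generic set of size 5 gives K ≈ 3.0000.

|A| = 5, |A + A| = 12, K = 12/5.


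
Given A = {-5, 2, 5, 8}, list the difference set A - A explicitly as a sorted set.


A - A = {a - a' : a, a' ∈ A}.
Compute a - a' for each ordered pair (a, a'):
a = -5: -5--5=0, -5-2=-7, -5-5=-10, -5-8=-13
a = 2: 2--5=7, 2-2=0, 2-5=-3, 2-8=-6
a = 5: 5--5=10, 5-2=3, 5-5=0, 5-8=-3
a = 8: 8--5=13, 8-2=6, 8-5=3, 8-8=0
Collecting distinct values (and noting 0 appears from a-a):
A - A = {-13, -10, -7, -6, -3, 0, 3, 6, 7, 10, 13}
|A - A| = 11

A - A = {-13, -10, -7, -6, -3, 0, 3, 6, 7, 10, 13}


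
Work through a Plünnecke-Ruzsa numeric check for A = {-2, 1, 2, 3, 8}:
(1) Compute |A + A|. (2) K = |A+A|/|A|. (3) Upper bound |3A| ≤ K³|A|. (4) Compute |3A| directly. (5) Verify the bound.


|A| = 5.
Step 1: Compute A + A by enumerating all 25 pairs.
A + A = {-4, -1, 0, 1, 2, 3, 4, 5, 6, 9, 10, 11, 16}, so |A + A| = 13.
Step 2: Doubling constant K = |A + A|/|A| = 13/5 = 13/5 ≈ 2.6000.
Step 3: Plünnecke-Ruzsa gives |3A| ≤ K³·|A| = (2.6000)³ · 5 ≈ 87.8800.
Step 4: Compute 3A = A + A + A directly by enumerating all triples (a,b,c) ∈ A³; |3A| = 23.
Step 5: Check 23 ≤ 87.8800? Yes ✓.

K = 13/5, Plünnecke-Ruzsa bound K³|A| ≈ 87.8800, |3A| = 23, inequality holds.


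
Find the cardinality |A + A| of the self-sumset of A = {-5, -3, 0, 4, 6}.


A + A = {a + a' : a, a' ∈ A}; |A| = 5.
General bounds: 2|A| - 1 ≤ |A + A| ≤ |A|(|A|+1)/2, i.e. 9 ≤ |A + A| ≤ 15.
Lower bound 2|A|-1 is attained iff A is an arithmetic progression.
Enumerate sums a + a' for a ≤ a' (symmetric, so this suffices):
a = -5: -5+-5=-10, -5+-3=-8, -5+0=-5, -5+4=-1, -5+6=1
a = -3: -3+-3=-6, -3+0=-3, -3+4=1, -3+6=3
a = 0: 0+0=0, 0+4=4, 0+6=6
a = 4: 4+4=8, 4+6=10
a = 6: 6+6=12
Distinct sums: {-10, -8, -6, -5, -3, -1, 0, 1, 3, 4, 6, 8, 10, 12}
|A + A| = 14

|A + A| = 14


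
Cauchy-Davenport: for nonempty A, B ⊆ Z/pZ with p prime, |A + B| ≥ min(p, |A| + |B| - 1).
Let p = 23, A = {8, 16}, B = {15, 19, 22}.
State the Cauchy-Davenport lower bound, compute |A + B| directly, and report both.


Cauchy-Davenport: |A + B| ≥ min(p, |A| + |B| - 1) for A, B nonempty in Z/pZ.
|A| = 2, |B| = 3, p = 23.
CD lower bound = min(23, 2 + 3 - 1) = min(23, 4) = 4.
Compute A + B mod 23 directly:
a = 8: 8+15=0, 8+19=4, 8+22=7
a = 16: 16+15=8, 16+19=12, 16+22=15
A + B = {0, 4, 7, 8, 12, 15}, so |A + B| = 6.
Verify: 6 ≥ 4? Yes ✓.

CD lower bound = 4, actual |A + B| = 6.


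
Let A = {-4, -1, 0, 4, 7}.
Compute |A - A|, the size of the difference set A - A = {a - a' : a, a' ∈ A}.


A - A = {a - a' : a, a' ∈ A}; |A| = 5.
Bounds: 2|A|-1 ≤ |A - A| ≤ |A|² - |A| + 1, i.e. 9 ≤ |A - A| ≤ 21.
Note: 0 ∈ A - A always (from a - a). The set is symmetric: if d ∈ A - A then -d ∈ A - A.
Enumerate nonzero differences d = a - a' with a > a' (then include -d):
Positive differences: {1, 3, 4, 5, 7, 8, 11}
Full difference set: {0} ∪ (positive diffs) ∪ (negative diffs).
|A - A| = 1 + 2·7 = 15 (matches direct enumeration: 15).

|A - A| = 15


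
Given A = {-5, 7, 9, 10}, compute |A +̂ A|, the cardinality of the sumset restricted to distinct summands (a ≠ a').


Restricted sumset: A +̂ A = {a + a' : a ∈ A, a' ∈ A, a ≠ a'}.
Equivalently, take A + A and drop any sum 2a that is achievable ONLY as a + a for a ∈ A (i.e. sums representable only with equal summands).
Enumerate pairs (a, a') with a < a' (symmetric, so each unordered pair gives one sum; this covers all a ≠ a'):
  -5 + 7 = 2
  -5 + 9 = 4
  -5 + 10 = 5
  7 + 9 = 16
  7 + 10 = 17
  9 + 10 = 19
Collected distinct sums: {2, 4, 5, 16, 17, 19}
|A +̂ A| = 6
(Reference bound: |A +̂ A| ≥ 2|A| - 3 for |A| ≥ 2, with |A| = 4 giving ≥ 5.)

|A +̂ A| = 6


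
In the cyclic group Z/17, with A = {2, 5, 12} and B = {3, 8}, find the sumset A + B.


Work in Z/17Z: reduce every sum a + b modulo 17.
Enumerate all 6 pairs:
a = 2: 2+3=5, 2+8=10
a = 5: 5+3=8, 5+8=13
a = 12: 12+3=15, 12+8=3
Distinct residues collected: {3, 5, 8, 10, 13, 15}
|A + B| = 6 (out of 17 total residues).

A + B = {3, 5, 8, 10, 13, 15}


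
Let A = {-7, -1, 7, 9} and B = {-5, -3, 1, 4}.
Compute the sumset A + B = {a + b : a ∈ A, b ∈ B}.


A + B = {a + b : a ∈ A, b ∈ B}.
Enumerate all |A|·|B| = 4·4 = 16 pairs (a, b) and collect distinct sums.
a = -7: -7+-5=-12, -7+-3=-10, -7+1=-6, -7+4=-3
a = -1: -1+-5=-6, -1+-3=-4, -1+1=0, -1+4=3
a = 7: 7+-5=2, 7+-3=4, 7+1=8, 7+4=11
a = 9: 9+-5=4, 9+-3=6, 9+1=10, 9+4=13
Collecting distinct sums: A + B = {-12, -10, -6, -4, -3, 0, 2, 3, 4, 6, 8, 10, 11, 13}
|A + B| = 14

A + B = {-12, -10, -6, -4, -3, 0, 2, 3, 4, 6, 8, 10, 11, 13}


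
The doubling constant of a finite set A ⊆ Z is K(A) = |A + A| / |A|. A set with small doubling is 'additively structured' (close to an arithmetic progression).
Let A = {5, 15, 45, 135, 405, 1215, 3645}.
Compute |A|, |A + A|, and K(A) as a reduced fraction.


|A| = 7.
Compute A + A by enumerating all 49 pairs.
A + A = {10, 20, 30, 50, 60, 90, 140, 150, 180, 270, 410, 420, 450, 540, 810, 1220, 1230, 1260, 1350, 1620, 2430, 3650, 3660, 3690, 3780, 4050, 4860, 7290}, so |A + A| = 28.
K = |A + A| / |A| = 28/7 = 4/1 ≈ 4.0000.
Reference: AP of size 7 gives K = 13/7 ≈ 1.8571; a fully generic set of size 7 gives K ≈ 4.0000.

|A| = 7, |A + A| = 28, K = 28/7 = 4/1.


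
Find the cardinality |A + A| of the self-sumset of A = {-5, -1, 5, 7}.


A + A = {a + a' : a, a' ∈ A}; |A| = 4.
General bounds: 2|A| - 1 ≤ |A + A| ≤ |A|(|A|+1)/2, i.e. 7 ≤ |A + A| ≤ 10.
Lower bound 2|A|-1 is attained iff A is an arithmetic progression.
Enumerate sums a + a' for a ≤ a' (symmetric, so this suffices):
a = -5: -5+-5=-10, -5+-1=-6, -5+5=0, -5+7=2
a = -1: -1+-1=-2, -1+5=4, -1+7=6
a = 5: 5+5=10, 5+7=12
a = 7: 7+7=14
Distinct sums: {-10, -6, -2, 0, 2, 4, 6, 10, 12, 14}
|A + A| = 10

|A + A| = 10


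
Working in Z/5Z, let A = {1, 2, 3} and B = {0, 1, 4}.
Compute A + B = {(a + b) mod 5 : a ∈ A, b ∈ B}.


Work in Z/5Z: reduce every sum a + b modulo 5.
Enumerate all 9 pairs:
a = 1: 1+0=1, 1+1=2, 1+4=0
a = 2: 2+0=2, 2+1=3, 2+4=1
a = 3: 3+0=3, 3+1=4, 3+4=2
Distinct residues collected: {0, 1, 2, 3, 4}
|A + B| = 5 (out of 5 total residues).

A + B = {0, 1, 2, 3, 4}


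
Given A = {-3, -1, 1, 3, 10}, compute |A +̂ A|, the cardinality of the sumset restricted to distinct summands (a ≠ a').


Restricted sumset: A +̂ A = {a + a' : a ∈ A, a' ∈ A, a ≠ a'}.
Equivalently, take A + A and drop any sum 2a that is achievable ONLY as a + a for a ∈ A (i.e. sums representable only with equal summands).
Enumerate pairs (a, a') with a < a' (symmetric, so each unordered pair gives one sum; this covers all a ≠ a'):
  -3 + -1 = -4
  -3 + 1 = -2
  -3 + 3 = 0
  -3 + 10 = 7
  -1 + 1 = 0
  -1 + 3 = 2
  -1 + 10 = 9
  1 + 3 = 4
  1 + 10 = 11
  3 + 10 = 13
Collected distinct sums: {-4, -2, 0, 2, 4, 7, 9, 11, 13}
|A +̂ A| = 9
(Reference bound: |A +̂ A| ≥ 2|A| - 3 for |A| ≥ 2, with |A| = 5 giving ≥ 7.)

|A +̂ A| = 9


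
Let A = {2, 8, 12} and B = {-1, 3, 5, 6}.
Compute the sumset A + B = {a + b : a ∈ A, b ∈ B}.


A + B = {a + b : a ∈ A, b ∈ B}.
Enumerate all |A|·|B| = 3·4 = 12 pairs (a, b) and collect distinct sums.
a = 2: 2+-1=1, 2+3=5, 2+5=7, 2+6=8
a = 8: 8+-1=7, 8+3=11, 8+5=13, 8+6=14
a = 12: 12+-1=11, 12+3=15, 12+5=17, 12+6=18
Collecting distinct sums: A + B = {1, 5, 7, 8, 11, 13, 14, 15, 17, 18}
|A + B| = 10

A + B = {1, 5, 7, 8, 11, 13, 14, 15, 17, 18}


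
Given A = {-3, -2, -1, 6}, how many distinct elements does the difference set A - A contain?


A - A = {a - a' : a, a' ∈ A}; |A| = 4.
Bounds: 2|A|-1 ≤ |A - A| ≤ |A|² - |A| + 1, i.e. 7 ≤ |A - A| ≤ 13.
Note: 0 ∈ A - A always (from a - a). The set is symmetric: if d ∈ A - A then -d ∈ A - A.
Enumerate nonzero differences d = a - a' with a > a' (then include -d):
Positive differences: {1, 2, 7, 8, 9}
Full difference set: {0} ∪ (positive diffs) ∪ (negative diffs).
|A - A| = 1 + 2·5 = 11 (matches direct enumeration: 11).

|A - A| = 11


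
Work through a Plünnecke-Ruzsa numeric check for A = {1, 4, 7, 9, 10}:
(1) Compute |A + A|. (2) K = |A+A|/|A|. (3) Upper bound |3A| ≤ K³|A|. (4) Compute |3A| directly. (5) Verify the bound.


|A| = 5.
Step 1: Compute A + A by enumerating all 25 pairs.
A + A = {2, 5, 8, 10, 11, 13, 14, 16, 17, 18, 19, 20}, so |A + A| = 12.
Step 2: Doubling constant K = |A + A|/|A| = 12/5 = 12/5 ≈ 2.4000.
Step 3: Plünnecke-Ruzsa gives |3A| ≤ K³·|A| = (2.4000)³ · 5 ≈ 69.1200.
Step 4: Compute 3A = A + A + A directly by enumerating all triples (a,b,c) ∈ A³; |3A| = 21.
Step 5: Check 21 ≤ 69.1200? Yes ✓.

K = 12/5, Plünnecke-Ruzsa bound K³|A| ≈ 69.1200, |3A| = 21, inequality holds.


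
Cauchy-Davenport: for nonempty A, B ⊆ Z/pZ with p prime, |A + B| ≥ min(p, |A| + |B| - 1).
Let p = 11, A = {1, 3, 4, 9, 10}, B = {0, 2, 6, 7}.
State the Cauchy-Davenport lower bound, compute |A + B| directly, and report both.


Cauchy-Davenport: |A + B| ≥ min(p, |A| + |B| - 1) for A, B nonempty in Z/pZ.
|A| = 5, |B| = 4, p = 11.
CD lower bound = min(11, 5 + 4 - 1) = min(11, 8) = 8.
Compute A + B mod 11 directly:
a = 1: 1+0=1, 1+2=3, 1+6=7, 1+7=8
a = 3: 3+0=3, 3+2=5, 3+6=9, 3+7=10
a = 4: 4+0=4, 4+2=6, 4+6=10, 4+7=0
a = 9: 9+0=9, 9+2=0, 9+6=4, 9+7=5
a = 10: 10+0=10, 10+2=1, 10+6=5, 10+7=6
A + B = {0, 1, 3, 4, 5, 6, 7, 8, 9, 10}, so |A + B| = 10.
Verify: 10 ≥ 8? Yes ✓.

CD lower bound = 8, actual |A + B| = 10.


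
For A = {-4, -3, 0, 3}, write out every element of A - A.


A - A = {a - a' : a, a' ∈ A}.
Compute a - a' for each ordered pair (a, a'):
a = -4: -4--4=0, -4--3=-1, -4-0=-4, -4-3=-7
a = -3: -3--4=1, -3--3=0, -3-0=-3, -3-3=-6
a = 0: 0--4=4, 0--3=3, 0-0=0, 0-3=-3
a = 3: 3--4=7, 3--3=6, 3-0=3, 3-3=0
Collecting distinct values (and noting 0 appears from a-a):
A - A = {-7, -6, -4, -3, -1, 0, 1, 3, 4, 6, 7}
|A - A| = 11

A - A = {-7, -6, -4, -3, -1, 0, 1, 3, 4, 6, 7}


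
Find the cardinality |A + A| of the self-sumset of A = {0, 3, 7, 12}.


A + A = {a + a' : a, a' ∈ A}; |A| = 4.
General bounds: 2|A| - 1 ≤ |A + A| ≤ |A|(|A|+1)/2, i.e. 7 ≤ |A + A| ≤ 10.
Lower bound 2|A|-1 is attained iff A is an arithmetic progression.
Enumerate sums a + a' for a ≤ a' (symmetric, so this suffices):
a = 0: 0+0=0, 0+3=3, 0+7=7, 0+12=12
a = 3: 3+3=6, 3+7=10, 3+12=15
a = 7: 7+7=14, 7+12=19
a = 12: 12+12=24
Distinct sums: {0, 3, 6, 7, 10, 12, 14, 15, 19, 24}
|A + A| = 10

|A + A| = 10


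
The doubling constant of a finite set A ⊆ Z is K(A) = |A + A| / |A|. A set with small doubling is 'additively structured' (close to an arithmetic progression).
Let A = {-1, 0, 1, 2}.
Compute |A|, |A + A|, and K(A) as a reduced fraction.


|A| = 4.
Compute A + A by enumerating all 16 pairs.
A + A = {-2, -1, 0, 1, 2, 3, 4}, so |A + A| = 7.
K = |A + A| / |A| = 7/4 (already in lowest terms) ≈ 1.7500.
Reference: AP of size 4 gives K = 7/4 ≈ 1.7500; a fully generic set of size 4 gives K ≈ 2.5000.

|A| = 4, |A + A| = 7, K = 7/4.


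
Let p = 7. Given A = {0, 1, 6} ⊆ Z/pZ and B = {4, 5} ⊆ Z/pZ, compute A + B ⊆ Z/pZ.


Work in Z/7Z: reduce every sum a + b modulo 7.
Enumerate all 6 pairs:
a = 0: 0+4=4, 0+5=5
a = 1: 1+4=5, 1+5=6
a = 6: 6+4=3, 6+5=4
Distinct residues collected: {3, 4, 5, 6}
|A + B| = 4 (out of 7 total residues).

A + B = {3, 4, 5, 6}


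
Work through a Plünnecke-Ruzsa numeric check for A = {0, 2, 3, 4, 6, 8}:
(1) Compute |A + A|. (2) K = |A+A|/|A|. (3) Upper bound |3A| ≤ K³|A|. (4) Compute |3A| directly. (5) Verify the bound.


|A| = 6.
Step 1: Compute A + A by enumerating all 36 pairs.
A + A = {0, 2, 3, 4, 5, 6, 7, 8, 9, 10, 11, 12, 14, 16}, so |A + A| = 14.
Step 2: Doubling constant K = |A + A|/|A| = 14/6 = 14/6 ≈ 2.3333.
Step 3: Plünnecke-Ruzsa gives |3A| ≤ K³·|A| = (2.3333)³ · 6 ≈ 76.2222.
Step 4: Compute 3A = A + A + A directly by enumerating all triples (a,b,c) ∈ A³; |3A| = 22.
Step 5: Check 22 ≤ 76.2222? Yes ✓.

K = 14/6, Plünnecke-Ruzsa bound K³|A| ≈ 76.2222, |3A| = 22, inequality holds.


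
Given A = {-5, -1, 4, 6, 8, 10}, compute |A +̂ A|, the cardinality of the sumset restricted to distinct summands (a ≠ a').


Restricted sumset: A +̂ A = {a + a' : a ∈ A, a' ∈ A, a ≠ a'}.
Equivalently, take A + A and drop any sum 2a that is achievable ONLY as a + a for a ∈ A (i.e. sums representable only with equal summands).
Enumerate pairs (a, a') with a < a' (symmetric, so each unordered pair gives one sum; this covers all a ≠ a'):
  -5 + -1 = -6
  -5 + 4 = -1
  -5 + 6 = 1
  -5 + 8 = 3
  -5 + 10 = 5
  -1 + 4 = 3
  -1 + 6 = 5
  -1 + 8 = 7
  -1 + 10 = 9
  4 + 6 = 10
  4 + 8 = 12
  4 + 10 = 14
  6 + 8 = 14
  6 + 10 = 16
  8 + 10 = 18
Collected distinct sums: {-6, -1, 1, 3, 5, 7, 9, 10, 12, 14, 16, 18}
|A +̂ A| = 12
(Reference bound: |A +̂ A| ≥ 2|A| - 3 for |A| ≥ 2, with |A| = 6 giving ≥ 9.)

|A +̂ A| = 12


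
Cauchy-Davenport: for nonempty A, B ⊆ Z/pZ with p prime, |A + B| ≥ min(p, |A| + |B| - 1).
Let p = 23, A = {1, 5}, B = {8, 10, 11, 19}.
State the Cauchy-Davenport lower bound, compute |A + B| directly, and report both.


Cauchy-Davenport: |A + B| ≥ min(p, |A| + |B| - 1) for A, B nonempty in Z/pZ.
|A| = 2, |B| = 4, p = 23.
CD lower bound = min(23, 2 + 4 - 1) = min(23, 5) = 5.
Compute A + B mod 23 directly:
a = 1: 1+8=9, 1+10=11, 1+11=12, 1+19=20
a = 5: 5+8=13, 5+10=15, 5+11=16, 5+19=1
A + B = {1, 9, 11, 12, 13, 15, 16, 20}, so |A + B| = 8.
Verify: 8 ≥ 5? Yes ✓.

CD lower bound = 5, actual |A + B| = 8.


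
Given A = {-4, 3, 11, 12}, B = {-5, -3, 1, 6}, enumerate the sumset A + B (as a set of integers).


A + B = {a + b : a ∈ A, b ∈ B}.
Enumerate all |A|·|B| = 4·4 = 16 pairs (a, b) and collect distinct sums.
a = -4: -4+-5=-9, -4+-3=-7, -4+1=-3, -4+6=2
a = 3: 3+-5=-2, 3+-3=0, 3+1=4, 3+6=9
a = 11: 11+-5=6, 11+-3=8, 11+1=12, 11+6=17
a = 12: 12+-5=7, 12+-3=9, 12+1=13, 12+6=18
Collecting distinct sums: A + B = {-9, -7, -3, -2, 0, 2, 4, 6, 7, 8, 9, 12, 13, 17, 18}
|A + B| = 15

A + B = {-9, -7, -3, -2, 0, 2, 4, 6, 7, 8, 9, 12, 13, 17, 18}


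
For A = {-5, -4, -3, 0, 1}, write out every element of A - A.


A - A = {a - a' : a, a' ∈ A}.
Compute a - a' for each ordered pair (a, a'):
a = -5: -5--5=0, -5--4=-1, -5--3=-2, -5-0=-5, -5-1=-6
a = -4: -4--5=1, -4--4=0, -4--3=-1, -4-0=-4, -4-1=-5
a = -3: -3--5=2, -3--4=1, -3--3=0, -3-0=-3, -3-1=-4
a = 0: 0--5=5, 0--4=4, 0--3=3, 0-0=0, 0-1=-1
a = 1: 1--5=6, 1--4=5, 1--3=4, 1-0=1, 1-1=0
Collecting distinct values (and noting 0 appears from a-a):
A - A = {-6, -5, -4, -3, -2, -1, 0, 1, 2, 3, 4, 5, 6}
|A - A| = 13

A - A = {-6, -5, -4, -3, -2, -1, 0, 1, 2, 3, 4, 5, 6}


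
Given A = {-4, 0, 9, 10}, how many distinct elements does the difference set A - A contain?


A - A = {a - a' : a, a' ∈ A}; |A| = 4.
Bounds: 2|A|-1 ≤ |A - A| ≤ |A|² - |A| + 1, i.e. 7 ≤ |A - A| ≤ 13.
Note: 0 ∈ A - A always (from a - a). The set is symmetric: if d ∈ A - A then -d ∈ A - A.
Enumerate nonzero differences d = a - a' with a > a' (then include -d):
Positive differences: {1, 4, 9, 10, 13, 14}
Full difference set: {0} ∪ (positive diffs) ∪ (negative diffs).
|A - A| = 1 + 2·6 = 13 (matches direct enumeration: 13).

|A - A| = 13


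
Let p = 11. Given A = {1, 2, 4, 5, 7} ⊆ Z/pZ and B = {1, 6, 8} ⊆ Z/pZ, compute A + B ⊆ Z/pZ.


Work in Z/11Z: reduce every sum a + b modulo 11.
Enumerate all 15 pairs:
a = 1: 1+1=2, 1+6=7, 1+8=9
a = 2: 2+1=3, 2+6=8, 2+8=10
a = 4: 4+1=5, 4+6=10, 4+8=1
a = 5: 5+1=6, 5+6=0, 5+8=2
a = 7: 7+1=8, 7+6=2, 7+8=4
Distinct residues collected: {0, 1, 2, 3, 4, 5, 6, 7, 8, 9, 10}
|A + B| = 11 (out of 11 total residues).

A + B = {0, 1, 2, 3, 4, 5, 6, 7, 8, 9, 10}


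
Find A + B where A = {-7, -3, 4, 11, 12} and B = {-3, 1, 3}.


A + B = {a + b : a ∈ A, b ∈ B}.
Enumerate all |A|·|B| = 5·3 = 15 pairs (a, b) and collect distinct sums.
a = -7: -7+-3=-10, -7+1=-6, -7+3=-4
a = -3: -3+-3=-6, -3+1=-2, -3+3=0
a = 4: 4+-3=1, 4+1=5, 4+3=7
a = 11: 11+-3=8, 11+1=12, 11+3=14
a = 12: 12+-3=9, 12+1=13, 12+3=15
Collecting distinct sums: A + B = {-10, -6, -4, -2, 0, 1, 5, 7, 8, 9, 12, 13, 14, 15}
|A + B| = 14

A + B = {-10, -6, -4, -2, 0, 1, 5, 7, 8, 9, 12, 13, 14, 15}


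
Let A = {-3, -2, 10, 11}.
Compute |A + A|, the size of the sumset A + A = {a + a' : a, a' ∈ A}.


A + A = {a + a' : a, a' ∈ A}; |A| = 4.
General bounds: 2|A| - 1 ≤ |A + A| ≤ |A|(|A|+1)/2, i.e. 7 ≤ |A + A| ≤ 10.
Lower bound 2|A|-1 is attained iff A is an arithmetic progression.
Enumerate sums a + a' for a ≤ a' (symmetric, so this suffices):
a = -3: -3+-3=-6, -3+-2=-5, -3+10=7, -3+11=8
a = -2: -2+-2=-4, -2+10=8, -2+11=9
a = 10: 10+10=20, 10+11=21
a = 11: 11+11=22
Distinct sums: {-6, -5, -4, 7, 8, 9, 20, 21, 22}
|A + A| = 9

|A + A| = 9


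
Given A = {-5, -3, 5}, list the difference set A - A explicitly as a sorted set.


A - A = {a - a' : a, a' ∈ A}.
Compute a - a' for each ordered pair (a, a'):
a = -5: -5--5=0, -5--3=-2, -5-5=-10
a = -3: -3--5=2, -3--3=0, -3-5=-8
a = 5: 5--5=10, 5--3=8, 5-5=0
Collecting distinct values (and noting 0 appears from a-a):
A - A = {-10, -8, -2, 0, 2, 8, 10}
|A - A| = 7

A - A = {-10, -8, -2, 0, 2, 8, 10}


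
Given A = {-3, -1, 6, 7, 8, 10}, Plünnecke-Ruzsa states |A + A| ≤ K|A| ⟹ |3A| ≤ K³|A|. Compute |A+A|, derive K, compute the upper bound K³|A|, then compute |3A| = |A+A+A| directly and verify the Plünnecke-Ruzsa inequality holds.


|A| = 6.
Step 1: Compute A + A by enumerating all 36 pairs.
A + A = {-6, -4, -2, 3, 4, 5, 6, 7, 9, 12, 13, 14, 15, 16, 17, 18, 20}, so |A + A| = 17.
Step 2: Doubling constant K = |A + A|/|A| = 17/6 = 17/6 ≈ 2.8333.
Step 3: Plünnecke-Ruzsa gives |3A| ≤ K³·|A| = (2.8333)³ · 6 ≈ 136.4722.
Step 4: Compute 3A = A + A + A directly by enumerating all triples (a,b,c) ∈ A³; |3A| = 33.
Step 5: Check 33 ≤ 136.4722? Yes ✓.

K = 17/6, Plünnecke-Ruzsa bound K³|A| ≈ 136.4722, |3A| = 33, inequality holds.


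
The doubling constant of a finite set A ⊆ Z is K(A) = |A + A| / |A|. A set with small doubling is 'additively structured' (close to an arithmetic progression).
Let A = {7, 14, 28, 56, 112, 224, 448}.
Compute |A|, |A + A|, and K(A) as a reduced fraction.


|A| = 7.
Compute A + A by enumerating all 49 pairs.
A + A = {14, 21, 28, 35, 42, 56, 63, 70, 84, 112, 119, 126, 140, 168, 224, 231, 238, 252, 280, 336, 448, 455, 462, 476, 504, 560, 672, 896}, so |A + A| = 28.
K = |A + A| / |A| = 28/7 = 4/1 ≈ 4.0000.
Reference: AP of size 7 gives K = 13/7 ≈ 1.8571; a fully generic set of size 7 gives K ≈ 4.0000.

|A| = 7, |A + A| = 28, K = 28/7 = 4/1.


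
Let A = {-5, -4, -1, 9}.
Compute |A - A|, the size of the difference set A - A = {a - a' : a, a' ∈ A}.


A - A = {a - a' : a, a' ∈ A}; |A| = 4.
Bounds: 2|A|-1 ≤ |A - A| ≤ |A|² - |A| + 1, i.e. 7 ≤ |A - A| ≤ 13.
Note: 0 ∈ A - A always (from a - a). The set is symmetric: if d ∈ A - A then -d ∈ A - A.
Enumerate nonzero differences d = a - a' with a > a' (then include -d):
Positive differences: {1, 3, 4, 10, 13, 14}
Full difference set: {0} ∪ (positive diffs) ∪ (negative diffs).
|A - A| = 1 + 2·6 = 13 (matches direct enumeration: 13).

|A - A| = 13


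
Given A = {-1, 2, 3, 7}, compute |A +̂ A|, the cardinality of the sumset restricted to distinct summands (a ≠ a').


Restricted sumset: A +̂ A = {a + a' : a ∈ A, a' ∈ A, a ≠ a'}.
Equivalently, take A + A and drop any sum 2a that is achievable ONLY as a + a for a ∈ A (i.e. sums representable only with equal summands).
Enumerate pairs (a, a') with a < a' (symmetric, so each unordered pair gives one sum; this covers all a ≠ a'):
  -1 + 2 = 1
  -1 + 3 = 2
  -1 + 7 = 6
  2 + 3 = 5
  2 + 7 = 9
  3 + 7 = 10
Collected distinct sums: {1, 2, 5, 6, 9, 10}
|A +̂ A| = 6
(Reference bound: |A +̂ A| ≥ 2|A| - 3 for |A| ≥ 2, with |A| = 4 giving ≥ 5.)

|A +̂ A| = 6


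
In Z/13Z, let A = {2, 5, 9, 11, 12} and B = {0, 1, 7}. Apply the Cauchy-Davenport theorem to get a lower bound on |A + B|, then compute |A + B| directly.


Cauchy-Davenport: |A + B| ≥ min(p, |A| + |B| - 1) for A, B nonempty in Z/pZ.
|A| = 5, |B| = 3, p = 13.
CD lower bound = min(13, 5 + 3 - 1) = min(13, 7) = 7.
Compute A + B mod 13 directly:
a = 2: 2+0=2, 2+1=3, 2+7=9
a = 5: 5+0=5, 5+1=6, 5+7=12
a = 9: 9+0=9, 9+1=10, 9+7=3
a = 11: 11+0=11, 11+1=12, 11+7=5
a = 12: 12+0=12, 12+1=0, 12+7=6
A + B = {0, 2, 3, 5, 6, 9, 10, 11, 12}, so |A + B| = 9.
Verify: 9 ≥ 7? Yes ✓.

CD lower bound = 7, actual |A + B| = 9.


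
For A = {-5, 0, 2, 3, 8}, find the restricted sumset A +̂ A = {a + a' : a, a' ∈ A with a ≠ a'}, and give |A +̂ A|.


Restricted sumset: A +̂ A = {a + a' : a ∈ A, a' ∈ A, a ≠ a'}.
Equivalently, take A + A and drop any sum 2a that is achievable ONLY as a + a for a ∈ A (i.e. sums representable only with equal summands).
Enumerate pairs (a, a') with a < a' (symmetric, so each unordered pair gives one sum; this covers all a ≠ a'):
  -5 + 0 = -5
  -5 + 2 = -3
  -5 + 3 = -2
  -5 + 8 = 3
  0 + 2 = 2
  0 + 3 = 3
  0 + 8 = 8
  2 + 3 = 5
  2 + 8 = 10
  3 + 8 = 11
Collected distinct sums: {-5, -3, -2, 2, 3, 5, 8, 10, 11}
|A +̂ A| = 9
(Reference bound: |A +̂ A| ≥ 2|A| - 3 for |A| ≥ 2, with |A| = 5 giving ≥ 7.)

|A +̂ A| = 9


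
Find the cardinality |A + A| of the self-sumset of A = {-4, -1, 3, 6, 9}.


A + A = {a + a' : a, a' ∈ A}; |A| = 5.
General bounds: 2|A| - 1 ≤ |A + A| ≤ |A|(|A|+1)/2, i.e. 9 ≤ |A + A| ≤ 15.
Lower bound 2|A|-1 is attained iff A is an arithmetic progression.
Enumerate sums a + a' for a ≤ a' (symmetric, so this suffices):
a = -4: -4+-4=-8, -4+-1=-5, -4+3=-1, -4+6=2, -4+9=5
a = -1: -1+-1=-2, -1+3=2, -1+6=5, -1+9=8
a = 3: 3+3=6, 3+6=9, 3+9=12
a = 6: 6+6=12, 6+9=15
a = 9: 9+9=18
Distinct sums: {-8, -5, -2, -1, 2, 5, 6, 8, 9, 12, 15, 18}
|A + A| = 12

|A + A| = 12


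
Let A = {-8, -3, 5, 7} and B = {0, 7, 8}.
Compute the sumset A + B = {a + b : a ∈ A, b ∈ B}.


A + B = {a + b : a ∈ A, b ∈ B}.
Enumerate all |A|·|B| = 4·3 = 12 pairs (a, b) and collect distinct sums.
a = -8: -8+0=-8, -8+7=-1, -8+8=0
a = -3: -3+0=-3, -3+7=4, -3+8=5
a = 5: 5+0=5, 5+7=12, 5+8=13
a = 7: 7+0=7, 7+7=14, 7+8=15
Collecting distinct sums: A + B = {-8, -3, -1, 0, 4, 5, 7, 12, 13, 14, 15}
|A + B| = 11

A + B = {-8, -3, -1, 0, 4, 5, 7, 12, 13, 14, 15}


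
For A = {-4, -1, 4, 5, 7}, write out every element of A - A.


A - A = {a - a' : a, a' ∈ A}.
Compute a - a' for each ordered pair (a, a'):
a = -4: -4--4=0, -4--1=-3, -4-4=-8, -4-5=-9, -4-7=-11
a = -1: -1--4=3, -1--1=0, -1-4=-5, -1-5=-6, -1-7=-8
a = 4: 4--4=8, 4--1=5, 4-4=0, 4-5=-1, 4-7=-3
a = 5: 5--4=9, 5--1=6, 5-4=1, 5-5=0, 5-7=-2
a = 7: 7--4=11, 7--1=8, 7-4=3, 7-5=2, 7-7=0
Collecting distinct values (and noting 0 appears from a-a):
A - A = {-11, -9, -8, -6, -5, -3, -2, -1, 0, 1, 2, 3, 5, 6, 8, 9, 11}
|A - A| = 17

A - A = {-11, -9, -8, -6, -5, -3, -2, -1, 0, 1, 2, 3, 5, 6, 8, 9, 11}


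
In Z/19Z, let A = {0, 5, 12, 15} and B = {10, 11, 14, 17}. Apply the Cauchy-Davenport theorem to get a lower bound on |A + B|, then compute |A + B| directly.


Cauchy-Davenport: |A + B| ≥ min(p, |A| + |B| - 1) for A, B nonempty in Z/pZ.
|A| = 4, |B| = 4, p = 19.
CD lower bound = min(19, 4 + 4 - 1) = min(19, 7) = 7.
Compute A + B mod 19 directly:
a = 0: 0+10=10, 0+11=11, 0+14=14, 0+17=17
a = 5: 5+10=15, 5+11=16, 5+14=0, 5+17=3
a = 12: 12+10=3, 12+11=4, 12+14=7, 12+17=10
a = 15: 15+10=6, 15+11=7, 15+14=10, 15+17=13
A + B = {0, 3, 4, 6, 7, 10, 11, 13, 14, 15, 16, 17}, so |A + B| = 12.
Verify: 12 ≥ 7? Yes ✓.

CD lower bound = 7, actual |A + B| = 12.


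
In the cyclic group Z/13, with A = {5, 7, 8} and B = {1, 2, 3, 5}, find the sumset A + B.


Work in Z/13Z: reduce every sum a + b modulo 13.
Enumerate all 12 pairs:
a = 5: 5+1=6, 5+2=7, 5+3=8, 5+5=10
a = 7: 7+1=8, 7+2=9, 7+3=10, 7+5=12
a = 8: 8+1=9, 8+2=10, 8+3=11, 8+5=0
Distinct residues collected: {0, 6, 7, 8, 9, 10, 11, 12}
|A + B| = 8 (out of 13 total residues).

A + B = {0, 6, 7, 8, 9, 10, 11, 12}


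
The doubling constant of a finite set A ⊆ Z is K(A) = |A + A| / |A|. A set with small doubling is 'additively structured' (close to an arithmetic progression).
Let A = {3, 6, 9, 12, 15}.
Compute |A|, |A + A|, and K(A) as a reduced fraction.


|A| = 5.
Compute A + A by enumerating all 25 pairs.
A + A = {6, 9, 12, 15, 18, 21, 24, 27, 30}, so |A + A| = 9.
K = |A + A| / |A| = 9/5 (already in lowest terms) ≈ 1.8000.
Reference: AP of size 5 gives K = 9/5 ≈ 1.8000; a fully generic set of size 5 gives K ≈ 3.0000.

|A| = 5, |A + A| = 9, K = 9/5.


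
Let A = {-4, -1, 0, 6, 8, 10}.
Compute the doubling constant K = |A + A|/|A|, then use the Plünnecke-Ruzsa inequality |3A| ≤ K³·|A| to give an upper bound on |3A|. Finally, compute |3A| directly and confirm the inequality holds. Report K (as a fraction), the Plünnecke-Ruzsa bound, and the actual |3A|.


|A| = 6.
Step 1: Compute A + A by enumerating all 36 pairs.
A + A = {-8, -5, -4, -2, -1, 0, 2, 4, 5, 6, 7, 8, 9, 10, 12, 14, 16, 18, 20}, so |A + A| = 19.
Step 2: Doubling constant K = |A + A|/|A| = 19/6 = 19/6 ≈ 3.1667.
Step 3: Plünnecke-Ruzsa gives |3A| ≤ K³·|A| = (3.1667)³ · 6 ≈ 190.5278.
Step 4: Compute 3A = A + A + A directly by enumerating all triples (a,b,c) ∈ A³; |3A| = 35.
Step 5: Check 35 ≤ 190.5278? Yes ✓.

K = 19/6, Plünnecke-Ruzsa bound K³|A| ≈ 190.5278, |3A| = 35, inequality holds.


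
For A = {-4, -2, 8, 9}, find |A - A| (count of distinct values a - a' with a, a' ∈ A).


A - A = {a - a' : a, a' ∈ A}; |A| = 4.
Bounds: 2|A|-1 ≤ |A - A| ≤ |A|² - |A| + 1, i.e. 7 ≤ |A - A| ≤ 13.
Note: 0 ∈ A - A always (from a - a). The set is symmetric: if d ∈ A - A then -d ∈ A - A.
Enumerate nonzero differences d = a - a' with a > a' (then include -d):
Positive differences: {1, 2, 10, 11, 12, 13}
Full difference set: {0} ∪ (positive diffs) ∪ (negative diffs).
|A - A| = 1 + 2·6 = 13 (matches direct enumeration: 13).

|A - A| = 13


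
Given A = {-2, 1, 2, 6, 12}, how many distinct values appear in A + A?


A + A = {a + a' : a, a' ∈ A}; |A| = 5.
General bounds: 2|A| - 1 ≤ |A + A| ≤ |A|(|A|+1)/2, i.e. 9 ≤ |A + A| ≤ 15.
Lower bound 2|A|-1 is attained iff A is an arithmetic progression.
Enumerate sums a + a' for a ≤ a' (symmetric, so this suffices):
a = -2: -2+-2=-4, -2+1=-1, -2+2=0, -2+6=4, -2+12=10
a = 1: 1+1=2, 1+2=3, 1+6=7, 1+12=13
a = 2: 2+2=4, 2+6=8, 2+12=14
a = 6: 6+6=12, 6+12=18
a = 12: 12+12=24
Distinct sums: {-4, -1, 0, 2, 3, 4, 7, 8, 10, 12, 13, 14, 18, 24}
|A + A| = 14

|A + A| = 14


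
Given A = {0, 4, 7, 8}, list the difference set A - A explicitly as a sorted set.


A - A = {a - a' : a, a' ∈ A}.
Compute a - a' for each ordered pair (a, a'):
a = 0: 0-0=0, 0-4=-4, 0-7=-7, 0-8=-8
a = 4: 4-0=4, 4-4=0, 4-7=-3, 4-8=-4
a = 7: 7-0=7, 7-4=3, 7-7=0, 7-8=-1
a = 8: 8-0=8, 8-4=4, 8-7=1, 8-8=0
Collecting distinct values (and noting 0 appears from a-a):
A - A = {-8, -7, -4, -3, -1, 0, 1, 3, 4, 7, 8}
|A - A| = 11

A - A = {-8, -7, -4, -3, -1, 0, 1, 3, 4, 7, 8}


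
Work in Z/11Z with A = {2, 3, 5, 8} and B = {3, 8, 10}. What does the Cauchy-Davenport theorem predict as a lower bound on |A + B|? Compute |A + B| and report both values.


Cauchy-Davenport: |A + B| ≥ min(p, |A| + |B| - 1) for A, B nonempty in Z/pZ.
|A| = 4, |B| = 3, p = 11.
CD lower bound = min(11, 4 + 3 - 1) = min(11, 6) = 6.
Compute A + B mod 11 directly:
a = 2: 2+3=5, 2+8=10, 2+10=1
a = 3: 3+3=6, 3+8=0, 3+10=2
a = 5: 5+3=8, 5+8=2, 5+10=4
a = 8: 8+3=0, 8+8=5, 8+10=7
A + B = {0, 1, 2, 4, 5, 6, 7, 8, 10}, so |A + B| = 9.
Verify: 9 ≥ 6? Yes ✓.

CD lower bound = 6, actual |A + B| = 9.


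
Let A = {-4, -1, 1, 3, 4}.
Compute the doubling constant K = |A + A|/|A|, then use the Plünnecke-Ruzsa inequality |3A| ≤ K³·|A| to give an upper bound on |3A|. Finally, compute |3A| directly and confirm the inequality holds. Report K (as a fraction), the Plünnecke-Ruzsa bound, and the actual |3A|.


|A| = 5.
Step 1: Compute A + A by enumerating all 25 pairs.
A + A = {-8, -5, -3, -2, -1, 0, 2, 3, 4, 5, 6, 7, 8}, so |A + A| = 13.
Step 2: Doubling constant K = |A + A|/|A| = 13/5 = 13/5 ≈ 2.6000.
Step 3: Plünnecke-Ruzsa gives |3A| ≤ K³·|A| = (2.6000)³ · 5 ≈ 87.8800.
Step 4: Compute 3A = A + A + A directly by enumerating all triples (a,b,c) ∈ A³; |3A| = 22.
Step 5: Check 22 ≤ 87.8800? Yes ✓.

K = 13/5, Plünnecke-Ruzsa bound K³|A| ≈ 87.8800, |3A| = 22, inequality holds.


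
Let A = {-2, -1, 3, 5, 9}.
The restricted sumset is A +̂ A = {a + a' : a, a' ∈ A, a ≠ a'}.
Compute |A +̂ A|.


Restricted sumset: A +̂ A = {a + a' : a ∈ A, a' ∈ A, a ≠ a'}.
Equivalently, take A + A and drop any sum 2a that is achievable ONLY as a + a for a ∈ A (i.e. sums representable only with equal summands).
Enumerate pairs (a, a') with a < a' (symmetric, so each unordered pair gives one sum; this covers all a ≠ a'):
  -2 + -1 = -3
  -2 + 3 = 1
  -2 + 5 = 3
  -2 + 9 = 7
  -1 + 3 = 2
  -1 + 5 = 4
  -1 + 9 = 8
  3 + 5 = 8
  3 + 9 = 12
  5 + 9 = 14
Collected distinct sums: {-3, 1, 2, 3, 4, 7, 8, 12, 14}
|A +̂ A| = 9
(Reference bound: |A +̂ A| ≥ 2|A| - 3 for |A| ≥ 2, with |A| = 5 giving ≥ 7.)

|A +̂ A| = 9


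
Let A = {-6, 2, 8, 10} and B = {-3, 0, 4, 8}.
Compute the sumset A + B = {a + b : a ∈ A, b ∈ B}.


A + B = {a + b : a ∈ A, b ∈ B}.
Enumerate all |A|·|B| = 4·4 = 16 pairs (a, b) and collect distinct sums.
a = -6: -6+-3=-9, -6+0=-6, -6+4=-2, -6+8=2
a = 2: 2+-3=-1, 2+0=2, 2+4=6, 2+8=10
a = 8: 8+-3=5, 8+0=8, 8+4=12, 8+8=16
a = 10: 10+-3=7, 10+0=10, 10+4=14, 10+8=18
Collecting distinct sums: A + B = {-9, -6, -2, -1, 2, 5, 6, 7, 8, 10, 12, 14, 16, 18}
|A + B| = 14

A + B = {-9, -6, -2, -1, 2, 5, 6, 7, 8, 10, 12, 14, 16, 18}


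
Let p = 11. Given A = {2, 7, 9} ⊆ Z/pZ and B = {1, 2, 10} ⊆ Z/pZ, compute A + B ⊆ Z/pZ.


Work in Z/11Z: reduce every sum a + b modulo 11.
Enumerate all 9 pairs:
a = 2: 2+1=3, 2+2=4, 2+10=1
a = 7: 7+1=8, 7+2=9, 7+10=6
a = 9: 9+1=10, 9+2=0, 9+10=8
Distinct residues collected: {0, 1, 3, 4, 6, 8, 9, 10}
|A + B| = 8 (out of 11 total residues).

A + B = {0, 1, 3, 4, 6, 8, 9, 10}


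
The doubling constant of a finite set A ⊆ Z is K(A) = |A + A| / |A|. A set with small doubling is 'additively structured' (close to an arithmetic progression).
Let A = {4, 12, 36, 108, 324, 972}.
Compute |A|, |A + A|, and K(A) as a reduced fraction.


|A| = 6.
Compute A + A by enumerating all 36 pairs.
A + A = {8, 16, 24, 40, 48, 72, 112, 120, 144, 216, 328, 336, 360, 432, 648, 976, 984, 1008, 1080, 1296, 1944}, so |A + A| = 21.
K = |A + A| / |A| = 21/6 = 7/2 ≈ 3.5000.
Reference: AP of size 6 gives K = 11/6 ≈ 1.8333; a fully generic set of size 6 gives K ≈ 3.5000.

|A| = 6, |A + A| = 21, K = 21/6 = 7/2.


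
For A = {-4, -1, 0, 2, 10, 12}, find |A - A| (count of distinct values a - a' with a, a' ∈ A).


A - A = {a - a' : a, a' ∈ A}; |A| = 6.
Bounds: 2|A|-1 ≤ |A - A| ≤ |A|² - |A| + 1, i.e. 11 ≤ |A - A| ≤ 31.
Note: 0 ∈ A - A always (from a - a). The set is symmetric: if d ∈ A - A then -d ∈ A - A.
Enumerate nonzero differences d = a - a' with a > a' (then include -d):
Positive differences: {1, 2, 3, 4, 6, 8, 10, 11, 12, 13, 14, 16}
Full difference set: {0} ∪ (positive diffs) ∪ (negative diffs).
|A - A| = 1 + 2·12 = 25 (matches direct enumeration: 25).

|A - A| = 25


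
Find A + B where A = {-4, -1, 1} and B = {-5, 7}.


A + B = {a + b : a ∈ A, b ∈ B}.
Enumerate all |A|·|B| = 3·2 = 6 pairs (a, b) and collect distinct sums.
a = -4: -4+-5=-9, -4+7=3
a = -1: -1+-5=-6, -1+7=6
a = 1: 1+-5=-4, 1+7=8
Collecting distinct sums: A + B = {-9, -6, -4, 3, 6, 8}
|A + B| = 6

A + B = {-9, -6, -4, 3, 6, 8}


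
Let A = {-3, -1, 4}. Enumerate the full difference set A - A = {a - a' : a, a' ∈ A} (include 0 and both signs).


A - A = {a - a' : a, a' ∈ A}.
Compute a - a' for each ordered pair (a, a'):
a = -3: -3--3=0, -3--1=-2, -3-4=-7
a = -1: -1--3=2, -1--1=0, -1-4=-5
a = 4: 4--3=7, 4--1=5, 4-4=0
Collecting distinct values (and noting 0 appears from a-a):
A - A = {-7, -5, -2, 0, 2, 5, 7}
|A - A| = 7

A - A = {-7, -5, -2, 0, 2, 5, 7}


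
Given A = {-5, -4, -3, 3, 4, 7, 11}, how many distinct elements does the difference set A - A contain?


A - A = {a - a' : a, a' ∈ A}; |A| = 7.
Bounds: 2|A|-1 ≤ |A - A| ≤ |A|² - |A| + 1, i.e. 13 ≤ |A - A| ≤ 43.
Note: 0 ∈ A - A always (from a - a). The set is symmetric: if d ∈ A - A then -d ∈ A - A.
Enumerate nonzero differences d = a - a' with a > a' (then include -d):
Positive differences: {1, 2, 3, 4, 6, 7, 8, 9, 10, 11, 12, 14, 15, 16}
Full difference set: {0} ∪ (positive diffs) ∪ (negative diffs).
|A - A| = 1 + 2·14 = 29 (matches direct enumeration: 29).

|A - A| = 29
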